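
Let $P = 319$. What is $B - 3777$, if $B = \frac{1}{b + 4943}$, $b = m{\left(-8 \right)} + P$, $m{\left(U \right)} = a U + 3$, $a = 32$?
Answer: $- \frac{18918992}{5009} \approx -3777.0$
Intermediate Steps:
$m{\left(U \right)} = 3 + 32 U$ ($m{\left(U \right)} = 32 U + 3 = 3 + 32 U$)
$b = 66$ ($b = \left(3 + 32 \left(-8\right)\right) + 319 = \left(3 - 256\right) + 319 = -253 + 319 = 66$)
$B = \frac{1}{5009}$ ($B = \frac{1}{66 + 4943} = \frac{1}{5009} \approx 0.00019964$)
$B - 3777 = \frac{1}{5009} - 3777 = - \frac{18918992}{5009}$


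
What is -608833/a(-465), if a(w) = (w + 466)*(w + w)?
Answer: 608833/930 ≈ 654.66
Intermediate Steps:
a(w) = 2*w*(466 + w) (a(w) = (466 + w)*(2*w) = 2*w*(466 + w))
-608833/a(-465) = -608833*(-1/(930*(466 - 465))) = -608833/(2*(-465)*1) = -608833/(-930) = -608833*(-1/930) = 608833/930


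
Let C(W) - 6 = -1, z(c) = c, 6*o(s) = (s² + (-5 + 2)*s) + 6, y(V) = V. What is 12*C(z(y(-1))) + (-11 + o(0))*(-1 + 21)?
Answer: -140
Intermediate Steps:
o(s) = 1 - s/2 + s²/6 (o(s) = ((s² + (-5 + 2)*s) + 6)/6 = ((s² - 3*s) + 6)/6 = (6 + s² - 3*s)/6 = 1 - s/2 + s²/6)
C(W) = 5 (C(W) = 6 - 1 = 5)
12*C(z(y(-1))) + (-11 + o(0))*(-1 + 21) = 12*5 + (-11 + (1 - ½*0 + (⅙)*0²))*(-1 + 21) = 60 + (-11 + (1 + 0 + (⅙)*0))*20 = 60 + (-11 + (1 + 0 + 0))*20 = 60 + (-11 + 1)*20 = 60 - 10*20 = 60 - 200 = -140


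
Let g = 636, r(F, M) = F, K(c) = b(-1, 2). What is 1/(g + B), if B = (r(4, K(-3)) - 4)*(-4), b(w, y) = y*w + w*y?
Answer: 1/636 ≈ 0.0015723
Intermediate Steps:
b(w, y) = 2*w*y (b(w, y) = w*y + w*y = 2*w*y)
K(c) = -4 (K(c) = 2*(-1)*2 = -4)
B = 0 (B = (4 - 4)*(-4) = 0*(-4) = 0)
1/(g + B) = 1/(636 + 0) = 1/636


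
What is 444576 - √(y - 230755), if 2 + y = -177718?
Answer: 444576 - 5*I*√16339 ≈ 4.4458e+5 - 639.12*I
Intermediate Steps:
y = -177720 (y = -2 - 177718 = -177720)
444576 - √(y - 230755) = 444576 - √(-177720 - 230755) = 444576 - √(-408475) = 444576 - 5*I*√16339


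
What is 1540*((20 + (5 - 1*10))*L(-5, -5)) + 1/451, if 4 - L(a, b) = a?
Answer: 93762901/451 ≈ 2.0790e+5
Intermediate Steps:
L(a, b) = 4 - a
1540*((20 + (5 - 1*10))*L(-5, -5)) + 1/451 = 1540*((20 + (5 - 1*10))*(4 - 1*(-5))) + 1/451 = 1540*((20 + (5 - 10))*(4 + 5)) + 1/451 = 1540*((20 - 5)*9) + 1/451 = 1540*(15*9) + 1/451 = 1540*135 + 1/451 = 207900 + 1/451 = 93762901/451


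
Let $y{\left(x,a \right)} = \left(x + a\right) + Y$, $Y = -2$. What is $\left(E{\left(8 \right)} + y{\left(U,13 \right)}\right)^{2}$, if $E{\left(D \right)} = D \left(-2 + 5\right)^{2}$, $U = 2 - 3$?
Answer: $6724$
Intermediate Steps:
$U = -1$
$E{\left(D \right)} = 9 D$ ($E{\left(D \right)} = D 3^{2} = D 9 = 9 D$)
$y{\left(x,a \right)} = -2 + a + x$ ($y{\left(x,a \right)} = \left(x + a\right) - 2 = \left(a + x\right) - 2 = -2 + a + x$)
$\left(E{\left(8 \right)} + y{\left(U,13 \right)}\right)^{2} = \left(9 \cdot 8 - -10\right)^{2} = \left(72 + 10\right)^{2} = 82^{2} = 6724$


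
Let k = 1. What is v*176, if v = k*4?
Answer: 704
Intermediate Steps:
v = 4 (v = 1*4 = 4)
v*176 = 4*176 = 704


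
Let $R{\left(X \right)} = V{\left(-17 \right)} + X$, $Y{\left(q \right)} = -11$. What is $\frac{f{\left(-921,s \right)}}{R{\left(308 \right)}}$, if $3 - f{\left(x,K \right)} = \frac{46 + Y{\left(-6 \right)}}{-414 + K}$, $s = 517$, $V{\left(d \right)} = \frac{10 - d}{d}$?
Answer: $\frac{4658}{536527} \approx 0.0086818$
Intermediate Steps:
$V{\left(d \right)} = \frac{10 - d}{d}$
$f{\left(x,K \right)} = 3 - \frac{35}{-414 + K}$ ($f{\left(x,K \right)} = 3 - \frac{46 - 11}{-414 + K} = 3 - \frac{35}{-414 + K}$)
$R{\left(X \right)} = - \frac{27}{17} + X$ ($R{\left(X \right)} = \frac{10 - -17}{-17} + X = - \frac{10 + 17}{17} + X = \left(- \frac{1}{17}\right) 27 + X = - \frac{27}{17} + X$)
$\frac{f{\left(-921,s \right)}}{R{\left(308 \right)}} = \frac{\frac{1}{-414 + 517} \left(-1277 + 3 \cdot 517\right)}{- \frac{27}{17} + 308} = \frac{\frac{1}{103} \left(-1277 + 1551\right)}{\frac{5209}{17}} = \frac{1}{103} \cdot 274 \cdot \frac{17}{5209} = \frac{274}{103} \cdot \frac{17}{5209} = \frac{4658}{536527}$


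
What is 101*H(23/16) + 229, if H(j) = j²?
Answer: 112053/256 ≈ 437.71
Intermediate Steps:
101*H(23/16) + 229 = 101*(23/16)² + 229 = 101*(529/256) + 229 = 53429/256 + 229 = 112053/256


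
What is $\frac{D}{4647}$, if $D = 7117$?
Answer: $\frac{7117}{4647} \approx 1.5315$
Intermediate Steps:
$\frac{D}{4647} = \frac{7117}{4647}$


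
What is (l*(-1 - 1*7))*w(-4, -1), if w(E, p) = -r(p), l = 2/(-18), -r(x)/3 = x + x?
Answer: -16/3 ≈ -5.3333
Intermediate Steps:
r(x) = -6*x (r(x) = -3*(x + x) = -6*x)
l = -⅑ (l = 2*(-1/18) = -⅑ ≈ -0.11111)
w(E, p) = 6*p (w(E, p) = -(-6)*p = 6*p)
(l*(-1 - 1*7))*w(-4, -1) = (-(-1 - 1*7)/9)*(6*(-1)) = -(-1 - 7)/9*(-6) = -⅑*(-8)*(-6) = (8/9)*(-6) = -16/3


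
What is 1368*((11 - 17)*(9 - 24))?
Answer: 123120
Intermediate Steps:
1368*((11 - 17)*(9 - 24)) = 1368*(-6*(-15)) = 1368*90 = 123120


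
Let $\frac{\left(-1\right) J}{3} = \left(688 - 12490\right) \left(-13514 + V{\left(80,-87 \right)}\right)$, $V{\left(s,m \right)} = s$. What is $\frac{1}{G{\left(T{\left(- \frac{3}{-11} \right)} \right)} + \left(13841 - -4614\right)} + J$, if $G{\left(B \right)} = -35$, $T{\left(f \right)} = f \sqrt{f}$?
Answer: $- \frac{8761366237679}{18420} \approx -4.7564 \cdot 10^{8}$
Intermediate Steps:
$T{\left(f \right)} = f^{\frac{3}{2}}$
$J = -475644204$ ($J = - 3 \left(688 - 12490\right) \left(-13514 + 80\right) = - 3 \left(\left(-11802\right) \left(-13434\right)\right) = \left(-3\right) 158548068 = -475644204$)
$\frac{1}{G{\left(T{\left(- \frac{3}{-11} \right)} \right)} + \left(13841 - -4614\right)} + J = \frac{1}{-35 + \left(13841 - -4614\right)} - 475644204 = \frac{1}{-35 + \left(13841 + 4614\right)} - 475644204 = \frac{1}{-35 + 18455} - 475644204 = \frac{1}{18420} - 475644204 = - \frac{8761366237679}{18420}$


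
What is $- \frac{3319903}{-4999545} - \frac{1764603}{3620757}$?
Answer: $\frac{1066116640312}{6034045851855} \approx 0.17668$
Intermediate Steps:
$- \frac{3319903}{-4999545} - \frac{1764603}{3620757} = \left(-3319903\right) \left(- \frac{1}{4999545}\right) - \frac{588201}{1206919} = \frac{3319903}{4999545} - \frac{588201}{1206919} = \frac{1066116640312}{6034045851855}$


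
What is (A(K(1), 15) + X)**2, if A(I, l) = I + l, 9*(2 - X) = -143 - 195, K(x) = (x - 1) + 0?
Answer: 241081/81 ≈ 2976.3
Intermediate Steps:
K(x) = -1 + x (K(x) = (-1 + x) + 0 = -1 + x)
X = 356/9 (X = 2 - (-143 - 195)/9 = 2 - 1/9*(-338) = 2 + 338/9 = 356/9 ≈ 39.556)
(A(K(1), 15) + X)**2 = (((-1 + 1) + 15) + 356/9)**2 = ((0 + 15) + 356/9)**2 = (15 + 356/9)**2 = (491/9)**2 = 241081/81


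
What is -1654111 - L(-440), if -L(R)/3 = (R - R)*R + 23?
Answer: -1654042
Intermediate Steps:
L(R) = -69 (L(R) = -3*((R - R)*R + 23) = -3*(0*R + 23) = -3*(0 + 23) = -3*23 = -69)
-1654111 - L(-440) = -1654111 - 1*(-69) = -1654111 + 69 = -1654042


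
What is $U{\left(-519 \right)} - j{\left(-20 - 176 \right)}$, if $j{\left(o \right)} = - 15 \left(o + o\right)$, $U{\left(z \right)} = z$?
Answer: $-6399$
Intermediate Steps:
$j{\left(o \right)} = - 30 o$ ($j{\left(o \right)} = - 15 \cdot 2 o = - 30 o$)
$U{\left(-519 \right)} - j{\left(-20 - 176 \right)} = -519 - - 30 \left(-20 - 176\right) = -519 - \left(-30\right) \left(-196\right) = -519 - 5880 = -6399$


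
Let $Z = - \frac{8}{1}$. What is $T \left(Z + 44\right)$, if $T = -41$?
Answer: $-1476$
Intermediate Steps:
$Z = -8$ ($Z = \left(-8\right) 1 = -8$)
$T \left(Z + 44\right) = - 41 \left(-8 + 44\right) = \left(-41\right) 36 = -1476$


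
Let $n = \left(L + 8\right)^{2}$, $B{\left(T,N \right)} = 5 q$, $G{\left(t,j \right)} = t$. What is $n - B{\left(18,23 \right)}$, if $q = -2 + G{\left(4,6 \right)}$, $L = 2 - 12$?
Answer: $-6$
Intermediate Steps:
$L = -10$ ($L = 2 - 12 = -10$)
$q = 2$ ($q = -2 + 4 = 2$)
$B{\left(T,N \right)} = 10$ ($B{\left(T,N \right)} = 5 \cdot 2 = 10$)
$n = 4$ ($n = \left(-10 + 8\right)^{2} = \left(-2\right)^{2} = 4$)
$n - B{\left(18,23 \right)} = 4 - 10 = -6$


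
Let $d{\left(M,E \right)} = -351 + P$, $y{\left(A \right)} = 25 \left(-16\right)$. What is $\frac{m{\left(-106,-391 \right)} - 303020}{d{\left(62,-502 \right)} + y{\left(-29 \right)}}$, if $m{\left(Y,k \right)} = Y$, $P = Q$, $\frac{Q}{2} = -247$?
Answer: $\frac{101042}{415} \approx 243.47$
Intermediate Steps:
$Q = -494$ ($Q = 2 \left(-247\right) = -494$)
$P = -494$
$y{\left(A \right)} = -400$
$d{\left(M,E \right)} = -845$ ($d{\left(M,E \right)} = -351 - 494 = -845$)
$\frac{m{\left(-106,-391 \right)} - 303020}{d{\left(62,-502 \right)} + y{\left(-29 \right)}} = \frac{-106 - 303020}{-845 - 400} = - \frac{303126}{-1245} = \left(-303126\right) \left(- \frac{1}{1245}\right) = \frac{101042}{415}$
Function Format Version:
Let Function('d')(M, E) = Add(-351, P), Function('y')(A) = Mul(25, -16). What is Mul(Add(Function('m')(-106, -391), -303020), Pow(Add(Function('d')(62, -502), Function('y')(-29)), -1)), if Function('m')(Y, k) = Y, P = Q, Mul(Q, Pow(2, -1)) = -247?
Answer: Rational(101042, 415) ≈ 243.47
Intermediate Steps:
Q = -494 (Q = Mul(2, -247) = -494)
P = -494
Function('y')(A) = -400
Function('d')(M, E) = -845 (Function('d')(M, E) = Add(-351, -494) = -845)
Mul(Add(Function('m')(-106, -391), -303020), Pow(Add(Function('d')(62, -502), Function('y')(-29)), -1)) = Mul(Add(-106, -303020), Pow(Add(-845, -400), -1)) = Mul(-303126, Pow(-1245, -1)) = Mul(-303126, Rational(-1, 1245)) = Rational(101042, 415)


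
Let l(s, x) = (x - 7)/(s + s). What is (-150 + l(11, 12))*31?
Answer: -102145/22 ≈ -4643.0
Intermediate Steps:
l(s, x) = (-7 + x)/(2*s) (l(s, x) = (-7 + x)/((2*s)) = (-7 + x)*(1/(2*s)) = (-7 + x)/(2*s))
(-150 + l(11, 12))*31 = (-150 + (1/2)*(-7 + 12)/11)*31 = (-150 + (1/2)*(1/11)*5)*31 = (-150 + 5/22)*31 = -3295/22*31 = -102145/22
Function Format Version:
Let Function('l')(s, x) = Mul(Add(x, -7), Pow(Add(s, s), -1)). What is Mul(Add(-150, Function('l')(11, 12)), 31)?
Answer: Rational(-102145, 22) ≈ -4643.0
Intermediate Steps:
Function('l')(s, x) = Mul(Rational(1, 2), Pow(s, -1), Add(-7, x)) (Function('l')(s, x) = Mul(Add(-7, x), Pow(Mul(2, s), -1)) = Mul(Add(-7, x), Mul(Rational(1, 2), Pow(s, -1))) = Mul(Rational(1, 2), Pow(s, -1), Add(-7, x)))
Mul(Add(-150, Function('l')(11, 12)), 31) = Mul(Add(-150, Mul(Rational(1, 2), Pow(11, -1), Add(-7, 12))), 31) = Mul(Add(-150, Mul(Rational(1, 2), Rational(1, 11), 5)), 31) = Mul(Add(-150, Rational(5, 22)), 31) = Mul(Rational(-3295, 22), 31) = Rational(-102145, 22)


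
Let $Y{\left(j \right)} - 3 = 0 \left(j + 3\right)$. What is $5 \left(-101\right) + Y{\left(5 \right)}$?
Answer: $-502$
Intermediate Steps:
$Y{\left(j \right)} = 3$ ($Y{\left(j \right)} = 3 + 0 \left(j + 3\right) = 3 + 0 \left(3 + j\right) = 3 + 0 = 3$)
$5 \left(-101\right) + Y{\left(5 \right)} = 5 \left(-101\right) + 3 = -505 + 3 = -502$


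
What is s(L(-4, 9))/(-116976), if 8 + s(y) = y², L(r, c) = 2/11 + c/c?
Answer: 799/14154096 ≈ 5.6450e-5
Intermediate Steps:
L(r, c) = 13/11 (L(r, c) = 2*(1/11) + 1 = 2/11 + 1 = 13/11)
s(y) = -8 + y²
s(L(-4, 9))/(-116976) = (-8 + (13/11)²)/(-116976) = (-8 + 169/121)*(-1/116976) = -799/121*(-1/116976) = 799/14154096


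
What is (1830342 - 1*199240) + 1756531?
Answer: 3387633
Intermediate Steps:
(1830342 - 1*199240) + 1756531 = (1830342 - 199240) + 1756531 = 1631102 + 1756531 = 3387633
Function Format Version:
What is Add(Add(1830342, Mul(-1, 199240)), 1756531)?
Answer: 3387633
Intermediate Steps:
Add(Add(1830342, Mul(-1, 199240)), 1756531) = Add(Add(1830342, -199240), 1756531) = Add(1631102, 1756531) = 3387633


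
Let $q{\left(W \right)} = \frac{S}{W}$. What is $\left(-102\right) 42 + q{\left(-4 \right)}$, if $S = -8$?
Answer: $-4282$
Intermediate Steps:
$q{\left(W \right)} = - \frac{8}{W}$
$\left(-102\right) 42 + q{\left(-4 \right)} = \left(-102\right) 42 - \frac{8}{-4} = -4284 - -2 = -4284 + 2 = -4282$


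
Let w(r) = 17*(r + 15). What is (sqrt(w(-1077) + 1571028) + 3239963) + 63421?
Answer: 3303384 + sqrt(1552974) ≈ 3.3046e+6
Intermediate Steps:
w(r) = 255 + 17*r (w(r) = 17*(15 + r) = 255 + 17*r)
(sqrt(w(-1077) + 1571028) + 3239963) + 63421 = (sqrt((255 + 17*(-1077)) + 1571028) + 3239963) + 63421 = (sqrt((255 - 18309) + 1571028) + 3239963) + 63421 = (sqrt(-18054 + 1571028) + 3239963) + 63421 = (sqrt(1552974) + 3239963) + 63421 = (3239963 + sqrt(1552974)) + 63421 = 3303384 + sqrt(1552974)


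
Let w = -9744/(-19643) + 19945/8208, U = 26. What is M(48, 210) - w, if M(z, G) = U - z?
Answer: -4018812755/161229744 ≈ -24.926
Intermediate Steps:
M(z, G) = 26 - z
w = 471758387/161229744 (w = -9744*(-1/19643) + 19945*(1/8208) = 9744/19643 + 19945/8208 = 471758387/161229744 ≈ 2.9260)
M(48, 210) - w = (26 - 1*48) - 1*471758387/161229744 = (26 - 48) - 471758387/161229744 = -22 - 471758387/161229744 = -4018812755/161229744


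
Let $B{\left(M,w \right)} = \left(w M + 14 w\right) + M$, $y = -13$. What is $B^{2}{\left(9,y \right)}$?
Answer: $84100$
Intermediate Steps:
$B{\left(M,w \right)} = M + 14 w + M w$ ($B{\left(M,w \right)} = \left(M w + 14 w\right) + M = \left(14 w + M w\right) + M = M + 14 w + M w$)
$B^{2}{\left(9,y \right)} = \left(9 + 14 \left(-13\right) + 9 \left(-13\right)\right)^{2} = \left(9 - 182 - 117\right)^{2} = \left(-290\right)^{2} = 84100$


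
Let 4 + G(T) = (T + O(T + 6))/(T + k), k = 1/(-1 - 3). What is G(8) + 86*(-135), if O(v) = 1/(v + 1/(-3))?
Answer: -14760070/1271 ≈ -11613.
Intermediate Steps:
O(v) = 1/(-⅓ + v) (O(v) = 1/(v - ⅓) = 1/(-⅓ + v))
k = -¼ (k = 1/(-4) = -¼ ≈ -0.25000)
G(T) = -4 + (T + 3/(17 + 3*T))/(-¼ + T) (G(T) = -4 + (T + 3/(-1 + 3*(T + 6)))/(T - ¼) = -4 + (T + 3/(-1 + 3*(6 + T)))/(-¼ + T) = -4 + (T + 3/(-1 + (18 + 3*T)))/(-¼ + T) = -4 + (T + 3/(17 + 3*T))/(-¼ + T))
G(8) + 86*(-135) = 4*(20 - 48*8 - 9*8²)/(-17 + 12*8² + 65*8) + 86*(-135) = 4*(20 - 384 - 9*64)/(-17 + 12*64 + 520) - 11610 = 4*(20 - 384 - 576)/(-17 + 768 + 520) - 11610 = 4*(-940)/1271 - 11610 = 4*(1/1271)*(-940) - 11610 = -3760/1271 - 11610 = -14760070/1271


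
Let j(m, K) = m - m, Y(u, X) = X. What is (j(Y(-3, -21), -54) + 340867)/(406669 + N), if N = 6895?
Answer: 340867/413564 ≈ 0.82422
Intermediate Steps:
j(m, K) = 0
(j(Y(-3, -21), -54) + 340867)/(406669 + N) = (0 + 340867)/(406669 + 6895) = 340867/413564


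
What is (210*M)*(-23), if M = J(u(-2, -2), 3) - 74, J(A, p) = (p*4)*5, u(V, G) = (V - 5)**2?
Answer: 67620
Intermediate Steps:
u(V, G) = (-5 + V)**2
J(A, p) = 20*p (J(A, p) = (4*p)*5 = 20*p)
M = -14 (M = 20*3 - 74 = 60 - 74 = -14)
(210*M)*(-23) = (210*(-14))*(-23) = -2940*(-23) = 67620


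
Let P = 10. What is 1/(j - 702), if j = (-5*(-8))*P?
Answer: -1/302 ≈ -0.0033113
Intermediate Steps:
j = 400 (j = -5*(-8)*10 = 40*10 = 400)
1/(j - 702) = 1/(400 - 702) = 1/(-302) = -1/302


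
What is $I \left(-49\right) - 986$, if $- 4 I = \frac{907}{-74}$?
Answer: $- \frac{336299}{296} \approx -1136.1$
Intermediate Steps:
$I = \frac{907}{296}$ ($I = - \frac{907 \frac{1}{-74}}{4} = - \frac{907 \left(- \frac{1}{74}\right)}{4} = \left(- \frac{1}{4}\right) \left(- \frac{907}{74}\right) = \frac{907}{296} \approx 3.0642$)
$I \left(-49\right) - 986 = \frac{907}{296} \left(-49\right) - 986 = - \frac{44443}{296} - 986 = - \frac{336299}{296}$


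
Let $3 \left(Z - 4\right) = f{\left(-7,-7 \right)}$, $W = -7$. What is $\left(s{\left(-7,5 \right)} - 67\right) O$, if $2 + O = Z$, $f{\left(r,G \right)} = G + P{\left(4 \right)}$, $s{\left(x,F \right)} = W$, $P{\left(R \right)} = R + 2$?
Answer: $- \frac{370}{3} \approx -123.33$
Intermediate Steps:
$P{\left(R \right)} = 2 + R$
$s{\left(x,F \right)} = -7$
$f{\left(r,G \right)} = 6 + G$ ($f{\left(r,G \right)} = G + \left(2 + 4\right) = G + 6 = 6 + G$)
$Z = \frac{11}{3}$ ($Z = 4 + \frac{6 - 7}{3} = 4 + \frac{1}{3} \left(-1\right) = 4 - \frac{1}{3} = \frac{11}{3} \approx 3.6667$)
$O = \frac{5}{3}$ ($O = -2 + \frac{11}{3} = \frac{5}{3} \approx 1.6667$)
$\left(s{\left(-7,5 \right)} - 67\right) O = \left(-7 - 67\right) \frac{5}{3} = \left(-74\right) \frac{5}{3} = - \frac{370}{3}$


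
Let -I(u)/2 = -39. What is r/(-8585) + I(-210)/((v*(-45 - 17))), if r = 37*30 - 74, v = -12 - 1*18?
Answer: -41911/532270 ≈ -0.078740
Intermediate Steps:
I(u) = 78 (I(u) = -2*(-39) = 78)
v = -30 (v = -12 - 18 = -30)
r = 1036 (r = 1110 - 74 = 1036)
r/(-8585) + I(-210)/((v*(-45 - 17))) = 1036/(-8585) + 78/((-30*(-45 - 17))) = 1036*(-1/8585) + 78/((-30*(-62))) = -1036/8585 + 78/1860 = -1036/8585 + 78*(1/1860) = -1036/8585 + 13/310 = -41911/532270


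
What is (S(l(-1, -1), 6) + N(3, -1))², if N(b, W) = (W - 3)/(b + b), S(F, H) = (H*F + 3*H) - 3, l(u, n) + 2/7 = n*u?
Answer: 152881/441 ≈ 346.67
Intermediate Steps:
l(u, n) = -2/7 + n*u
S(F, H) = -3 + 3*H + F*H (S(F, H) = (F*H + 3*H) - 3 = (3*H + F*H) - 3 = -3 + 3*H + F*H)
N(b, W) = (-3 + W)/(2*b) (N(b, W) = (-3 + W)/((2*b)) = (-3 + W)*(1/(2*b)) = (-3 + W)/(2*b))
(S(l(-1, -1), 6) + N(3, -1))² = ((-3 + 3*6 + (-2/7 - 1*(-1))*6) + (½)*(-3 - 1)/3)² = ((-3 + 18 + (-2/7 + 1)*6) + (½)*(⅓)*(-4))² = ((-3 + 18 + (5/7)*6) - ⅔)² = ((-3 + 18 + 30/7) - ⅔)² = (135/7 - ⅔)² = (391/21)² = 152881/441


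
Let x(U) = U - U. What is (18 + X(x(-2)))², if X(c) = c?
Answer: 324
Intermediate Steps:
x(U) = 0
(18 + X(x(-2)))² = (18 + 0)² = 18² = 324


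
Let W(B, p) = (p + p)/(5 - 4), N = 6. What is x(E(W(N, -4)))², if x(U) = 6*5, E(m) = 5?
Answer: 900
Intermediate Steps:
W(B, p) = 2*p (W(B, p) = (2*p)/1 = (2*p)*1 = 2*p)
x(U) = 30
x(E(W(N, -4)))² = 30² = 900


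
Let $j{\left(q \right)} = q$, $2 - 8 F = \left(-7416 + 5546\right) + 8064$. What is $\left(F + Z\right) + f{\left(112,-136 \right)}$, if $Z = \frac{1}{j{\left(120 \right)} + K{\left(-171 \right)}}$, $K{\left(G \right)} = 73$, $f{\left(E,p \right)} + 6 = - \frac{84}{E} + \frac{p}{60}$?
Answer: $- \frac{9067273}{11580} \approx -783.01$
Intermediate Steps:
$F = -774$ ($F = \frac{1}{4} - \frac{\left(-7416 + 5546\right) + 8064}{8} = \frac{1}{4} - \frac{-1870 + 8064}{8} = \frac{1}{4} - \frac{3097}{4} = -774$)
$f{\left(E,p \right)} = -6 - \frac{84}{E} + \frac{p}{60}$ ($f{\left(E,p \right)} = -6 + \left(- \frac{84}{E} + \frac{p}{60}\right) = -6 - \frac{84}{E} + \frac{p}{60}$)
$Z = \frac{1}{193}$ ($Z = \frac{1}{120 + 73} = \frac{1}{193} \approx 0.0051813$)
$\left(F + Z\right) + f{\left(112,-136 \right)} = \left(-774 + \frac{1}{193}\right) - \left(\frac{124}{15} + \frac{3}{4}\right) = - \frac{149381}{193} - \frac{541}{60} = - \frac{9067273}{11580}$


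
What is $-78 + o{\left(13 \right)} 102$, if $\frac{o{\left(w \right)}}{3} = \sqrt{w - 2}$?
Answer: $-78 + 306 \sqrt{11} \approx 936.89$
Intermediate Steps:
$o{\left(w \right)} = 3 \sqrt{-2 + w}$ ($o{\left(w \right)} = 3 \sqrt{w - 2} = 3 \sqrt{-2 + w}$)
$-78 + o{\left(13 \right)} 102 = -78 + 3 \sqrt{-2 + 13} \cdot 102 = -78 + 3 \sqrt{11} \cdot 102 = -78 + 306 \sqrt{11}$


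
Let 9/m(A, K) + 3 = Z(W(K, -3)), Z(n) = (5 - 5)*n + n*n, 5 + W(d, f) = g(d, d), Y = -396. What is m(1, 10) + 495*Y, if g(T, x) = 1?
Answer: -2548251/13 ≈ -1.9602e+5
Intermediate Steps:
W(d, f) = -4 (W(d, f) = -5 + 1 = -4)
Z(n) = n**2 (Z(n) = 0*n + n**2 = 0 + n**2 = n**2)
m(A, K) = 9/13 (m(A, K) = 9/(-3 + (-4)**2) = 9/(-3 + 16) = 9/13)
m(1, 10) + 495*Y = 9/13 + 495*(-396) = 9/13 - 196020 = -2548251/13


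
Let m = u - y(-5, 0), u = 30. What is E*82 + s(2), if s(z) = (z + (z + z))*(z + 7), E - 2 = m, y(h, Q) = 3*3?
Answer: 1940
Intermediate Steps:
y(h, Q) = 9
m = 21 (m = 30 - 1*9 = 30 - 9 = 21)
E = 23 (E = 2 + 21 = 23)
s(z) = 3*z*(7 + z) (s(z) = (z + 2*z)*(7 + z) = (3*z)*(7 + z) = 3*z*(7 + z))
E*82 + s(2) = 23*82 + 3*2*(7 + 2) = 1886 + 3*2*9 = 1886 + 54 = 1940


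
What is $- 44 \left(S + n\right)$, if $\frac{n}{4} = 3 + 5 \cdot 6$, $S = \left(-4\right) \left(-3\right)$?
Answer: $-6336$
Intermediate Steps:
$S = 12$
$n = 132$ ($n = 4 \left(3 + 5 \cdot 6\right) = 4 \left(3 + 30\right) = 4 \cdot 33 = 132$)
$- 44 \left(S + n\right) = - 44 \left(12 + 132\right) = \left(-44\right) 144 = -6336$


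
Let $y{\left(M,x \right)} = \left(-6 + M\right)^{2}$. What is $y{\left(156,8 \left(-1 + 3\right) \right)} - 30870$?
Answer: $-8370$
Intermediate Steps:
$y{\left(156,8 \left(-1 + 3\right) \right)} - 30870 = \left(-6 + 156\right)^{2} - 30870 = 150^{2} - 30870 = 22500 - 30870 = -8370$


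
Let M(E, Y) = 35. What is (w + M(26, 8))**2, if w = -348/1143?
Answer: 174741961/145161 ≈ 1203.8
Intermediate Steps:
w = -116/381 (w = -348*1/1143 = -116/381 ≈ -0.30446)
(w + M(26, 8))**2 = (-116/381 + 35)**2 = (13219/381)**2 = 174741961/145161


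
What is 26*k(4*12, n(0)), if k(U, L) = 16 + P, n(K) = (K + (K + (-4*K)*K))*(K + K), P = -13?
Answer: 78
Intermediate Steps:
n(K) = 2*K*(-4*K**2 + 2*K) (n(K) = (K + (K - 4*K**2))*(2*K) = (-4*K**2 + 2*K)*(2*K) = 2*K*(-4*K**2 + 2*K))
k(U, L) = 3 (k(U, L) = 16 - 13 = 3)
26*k(4*12, n(0)) = 26*3 = 78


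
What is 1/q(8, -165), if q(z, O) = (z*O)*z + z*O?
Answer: -1/11880 ≈ -8.4175e-5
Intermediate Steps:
q(z, O) = O*z + O*z**2 (q(z, O) = (O*z)*z + O*z = O*z**2 + O*z = O*z + O*z**2)
1/q(8, -165) = 1/(-165*8*(1 + 8)) = 1/(-165*8*9) = 1/(-11880) = -1/11880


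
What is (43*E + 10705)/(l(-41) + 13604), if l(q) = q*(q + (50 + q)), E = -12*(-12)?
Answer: 16897/14916 ≈ 1.1328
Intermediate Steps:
E = 144
l(q) = q*(50 + 2*q)
(43*E + 10705)/(l(-41) + 13604) = (43*144 + 10705)/(2*(-41)*(25 - 41) + 13604) = (6192 + 10705)/(2*(-41)*(-16) + 13604) = 16897/(1312 + 13604) = 16897/14916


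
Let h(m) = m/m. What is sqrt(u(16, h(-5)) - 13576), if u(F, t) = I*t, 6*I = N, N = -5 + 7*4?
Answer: 11*I*sqrt(4038)/6 ≈ 116.5*I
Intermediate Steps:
h(m) = 1
N = 23 (N = -5 + 28 = 23)
I = 23/6 (I = (1/6)*23 = 23/6 ≈ 3.8333)
u(F, t) = 23*t/6
sqrt(u(16, h(-5)) - 13576) = sqrt((23/6)*1 - 13576) = sqrt(23/6 - 13576) = sqrt(-81433/6) = 11*I*sqrt(4038)/6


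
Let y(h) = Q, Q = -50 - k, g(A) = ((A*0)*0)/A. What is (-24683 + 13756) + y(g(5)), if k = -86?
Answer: -10891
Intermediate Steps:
g(A) = 0 (g(A) = (0*0)/A = 0/A = 0)
Q = 36 (Q = -50 - 1*(-86) = -50 + 86 = 36)
y(h) = 36
(-24683 + 13756) + y(g(5)) = (-24683 + 13756) + 36 = -10927 + 36 = -10891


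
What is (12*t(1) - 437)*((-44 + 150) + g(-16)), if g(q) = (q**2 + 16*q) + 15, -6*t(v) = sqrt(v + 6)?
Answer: -52877 - 242*sqrt(7) ≈ -53517.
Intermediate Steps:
t(v) = -sqrt(6 + v)/6 (t(v) = -sqrt(v + 6)/6 = -sqrt(6 + v)/6)
g(q) = 15 + q**2 + 16*q
(12*t(1) - 437)*((-44 + 150) + g(-16)) = (12*(-sqrt(6 + 1)/6) - 437)*((-44 + 150) + (15 + (-16)**2 + 16*(-16))) = (12*(-sqrt(7)/6) - 437)*(106 + (15 + 256 - 256)) = (-2*sqrt(7) - 437)*(106 + 15) = (-437 - 2*sqrt(7))*121 = -52877 - 242*sqrt(7)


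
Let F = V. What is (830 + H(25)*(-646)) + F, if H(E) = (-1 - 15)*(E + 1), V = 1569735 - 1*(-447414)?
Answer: 2286715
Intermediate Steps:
V = 2017149 (V = 1569735 + 447414 = 2017149)
H(E) = -16 - 16*E (H(E) = -16*(1 + E) = -16 - 16*E)
F = 2017149
(830 + H(25)*(-646)) + F = (830 + (-16 - 16*25)*(-646)) + 2017149 = (830 + (-16 - 400)*(-646)) + 2017149 = (830 - 416*(-646)) + 2017149 = (830 + 268736) + 2017149 = 269566 + 2017149 = 2286715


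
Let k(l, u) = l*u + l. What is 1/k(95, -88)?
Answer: -1/8265 ≈ -0.00012099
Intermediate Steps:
k(l, u) = l + l*u
1/k(95, -88) = 1/(95*(1 - 88)) = 1/(95*(-87)) = 1/(-8265) = -1/8265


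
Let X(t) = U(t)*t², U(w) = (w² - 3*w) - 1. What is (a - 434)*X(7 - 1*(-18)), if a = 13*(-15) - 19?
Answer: -222345000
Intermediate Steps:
U(w) = -1 + w² - 3*w
a = -214 (a = -195 - 19 = -214)
X(t) = t²*(-1 + t² - 3*t) (X(t) = (-1 + t² - 3*t)*t² = t²*(-1 + t² - 3*t))
(a - 434)*X(7 - 1*(-18)) = (-214 - 434)*((7 - 1*(-18))²*(-1 + (7 - 1*(-18))² - 3*(7 - 1*(-18)))) = -648*(7 + 18)²*(-1 + (7 + 18)² - 3*(7 + 18)) = -648*25²*(-1 + 25² - 3*25) = -405000*(-1 + 625 - 75) = -405000*549 = -648*343125 = -222345000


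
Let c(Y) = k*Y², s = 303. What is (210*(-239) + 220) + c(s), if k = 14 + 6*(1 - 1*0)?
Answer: 1786210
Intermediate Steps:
k = 20 (k = 14 + 6*(1 + 0) = 14 + 6*1 = 14 + 6 = 20)
c(Y) = 20*Y²
(210*(-239) + 220) + c(s) = (210*(-239) + 220) + 20*303² = (-50190 + 220) + 20*91809 = -49970 + 1836180 = 1786210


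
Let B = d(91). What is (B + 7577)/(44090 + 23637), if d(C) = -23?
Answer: 7554/67727 ≈ 0.11154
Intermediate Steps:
B = -23
(B + 7577)/(44090 + 23637) = (-23 + 7577)/(44090 + 23637) = 7554/67727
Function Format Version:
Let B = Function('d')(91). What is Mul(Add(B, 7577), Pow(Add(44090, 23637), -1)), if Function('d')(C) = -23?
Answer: Rational(7554, 67727) ≈ 0.11154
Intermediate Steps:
B = -23
Mul(Add(B, 7577), Pow(Add(44090, 23637), -1)) = Mul(Add(-23, 7577), Pow(Add(44090, 23637), -1)) = Mul(7554, Pow(67727, -1)) = Mul(7554, Rational(1, 67727)) = Rational(7554, 67727)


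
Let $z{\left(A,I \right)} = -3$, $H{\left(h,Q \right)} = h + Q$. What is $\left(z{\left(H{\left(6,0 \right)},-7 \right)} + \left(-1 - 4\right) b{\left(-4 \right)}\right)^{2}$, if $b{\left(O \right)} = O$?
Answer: $289$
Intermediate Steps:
$H{\left(h,Q \right)} = Q + h$
$\left(z{\left(H{\left(6,0 \right)},-7 \right)} + \left(-1 - 4\right) b{\left(-4 \right)}\right)^{2} = \left(-3 + \left(-1 - 4\right) \left(-4\right)\right)^{2} = \left(-3 - -20\right)^{2} = \left(-3 + 20\right)^{2} = 17^{2} = 289$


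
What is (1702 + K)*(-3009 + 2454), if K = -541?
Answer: -644355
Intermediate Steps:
(1702 + K)*(-3009 + 2454) = (1702 - 541)*(-3009 + 2454) = 1161*(-555) = -644355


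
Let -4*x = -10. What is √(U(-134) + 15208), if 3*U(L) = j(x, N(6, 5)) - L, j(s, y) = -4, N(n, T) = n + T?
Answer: √137262/3 ≈ 123.50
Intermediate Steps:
x = 5/2 (x = -¼*(-10) = 5/2 ≈ 2.5000)
N(n, T) = T + n
U(L) = -4/3 - L/3 (U(L) = (-4 - L)/3 = -4/3 - L/3)
√(U(-134) + 15208) = √((-4/3 - ⅓*(-134)) + 15208) = √((-4/3 + 134/3) + 15208) = √(130/3 + 15208) = √(45754/3) = √137262/3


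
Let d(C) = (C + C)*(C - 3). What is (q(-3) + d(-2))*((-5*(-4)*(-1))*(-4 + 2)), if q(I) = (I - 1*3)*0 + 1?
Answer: 840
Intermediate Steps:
q(I) = 1 (q(I) = (I - 3)*0 + 1 = (-3 + I)*0 + 1 = 0 + 1 = 1)
d(C) = 2*C*(-3 + C) (d(C) = (2*C)*(-3 + C) = 2*C*(-3 + C))
(q(-3) + d(-2))*((-5*(-4)*(-1))*(-4 + 2)) = (1 + 2*(-2)*(-3 - 2))*((-5*(-4)*(-1))*(-4 + 2)) = (1 + 2*(-2)*(-5))*((20*(-1))*(-2)) = (1 + 20)*(-20*(-2)) = 21*40 = 840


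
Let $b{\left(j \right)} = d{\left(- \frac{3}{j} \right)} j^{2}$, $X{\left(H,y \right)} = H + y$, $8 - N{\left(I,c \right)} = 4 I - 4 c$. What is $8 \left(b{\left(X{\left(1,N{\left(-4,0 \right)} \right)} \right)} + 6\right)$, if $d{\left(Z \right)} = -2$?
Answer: $-9952$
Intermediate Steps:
$N{\left(I,c \right)} = 8 - 4 I + 4 c$ ($N{\left(I,c \right)} = 8 - \left(4 I - 4 c\right) = 8 - \left(- 4 c + 4 I\right) = 8 - 4 I + 4 c$)
$b{\left(j \right)} = - 2 j^{2}$
$8 \left(b{\left(X{\left(1,N{\left(-4,0 \right)} \right)} \right)} + 6\right) = 8 \left(- 2 \left(1 + \left(8 - -16 + 4 \cdot 0\right)\right)^{2} + 6\right) = 8 \left(- 2 \left(1 + \left(8 + 16 + 0\right)\right)^{2} + 6\right) = 8 \left(- 2 \left(1 + 24\right)^{2} + 6\right) = 8 \left(- 2 \cdot 25^{2} + 6\right) = 8 \left(\left(-2\right) 625 + 6\right) = 8 \left(-1250 + 6\right) = 8 \left(-1244\right) = -9952$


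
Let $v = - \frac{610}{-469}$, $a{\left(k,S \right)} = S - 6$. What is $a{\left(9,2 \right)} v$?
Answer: $- \frac{2440}{469} \approx -5.2026$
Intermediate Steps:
$a{\left(k,S \right)} = -6 + S$
$v = \frac{610}{469}$ ($v = \left(-610\right) \left(- \frac{1}{469}\right) = \frac{610}{469} \approx 1.3006$)
$a{\left(9,2 \right)} v = \left(-6 + 2\right) \frac{610}{469} = \left(-4\right) \frac{610}{469} = - \frac{2440}{469}$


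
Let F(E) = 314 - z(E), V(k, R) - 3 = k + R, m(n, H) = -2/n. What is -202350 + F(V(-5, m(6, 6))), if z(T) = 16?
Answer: -202052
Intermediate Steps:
V(k, R) = 3 + R + k (V(k, R) = 3 + (k + R) = 3 + (R + k) = 3 + R + k)
F(E) = 298 (F(E) = 314 - 1*16 = 314 - 16 = 298)
-202350 + F(V(-5, m(6, 6))) = -202350 + 298 = -202052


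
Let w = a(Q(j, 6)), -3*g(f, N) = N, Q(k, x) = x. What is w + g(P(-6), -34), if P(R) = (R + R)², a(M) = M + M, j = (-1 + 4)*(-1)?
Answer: 70/3 ≈ 23.333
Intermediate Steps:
j = -3 (j = 3*(-1) = -3)
a(M) = 2*M
P(R) = 4*R² (P(R) = (2*R)² = 4*R²)
g(f, N) = -N/3
w = 12 (w = 2*6 = 12)
w + g(P(-6), -34) = 12 - ⅓*(-34) = 12 + 34/3 = 70/3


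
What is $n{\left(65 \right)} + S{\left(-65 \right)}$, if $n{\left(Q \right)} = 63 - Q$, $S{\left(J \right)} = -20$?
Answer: $-22$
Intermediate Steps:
$n{\left(65 \right)} + S{\left(-65 \right)} = \left(63 - 65\right) - 20 = -2 - 20 = -22$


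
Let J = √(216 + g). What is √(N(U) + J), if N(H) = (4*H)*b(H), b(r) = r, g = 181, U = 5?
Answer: √(100 + √397) ≈ 10.951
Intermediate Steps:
J = √397 (J = √(216 + 181) = √397 ≈ 19.925)
N(H) = 4*H² (N(H) = (4*H)*H = 4*H²)
√(N(U) + J) = √(4*5² + √397) = √(4*25 + √397) = √(100 + √397)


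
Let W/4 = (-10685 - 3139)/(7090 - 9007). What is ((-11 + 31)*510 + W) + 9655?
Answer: 1411753/71 ≈ 19884.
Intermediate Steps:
W = 2048/71 (W = 4*((-10685 - 3139)/(7090 - 9007)) = 4*(-13824/(-1917)) = 4*(-13824*(-1/1917)) = 4*(512/71) = 2048/71 ≈ 28.845)
((-11 + 31)*510 + W) + 9655 = ((-11 + 31)*510 + 2048/71) + 9655 = (20*510 + 2048/71) + 9655 = (10200 + 2048/71) + 9655 = 726248/71 + 9655 = 1411753/71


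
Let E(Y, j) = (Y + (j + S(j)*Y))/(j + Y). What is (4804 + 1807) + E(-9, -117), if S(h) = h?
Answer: 92451/14 ≈ 6603.6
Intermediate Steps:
E(Y, j) = (Y + j + Y*j)/(Y + j) (E(Y, j) = (Y + (j + j*Y))/(j + Y) = (Y + (j + Y*j))/(Y + j) = (Y + j + Y*j)/(Y + j))
(4804 + 1807) + E(-9, -117) = (4804 + 1807) + (-9 - 117 - 9*(-117))/(-9 - 117) = 6611 + (-9 - 117 + 1053)/(-126) = 6611 - 1/126*927 = 6611 - 103/14 = 92451/14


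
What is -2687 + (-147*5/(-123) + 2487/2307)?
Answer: -84496029/31529 ≈ -2679.9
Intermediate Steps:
-2687 + (-147*5/(-123) + 2487/2307) = -2687 + (-735*(-1/123) + 2487*(1/2307)) = -2687 + (245/41 + 829/769) = -2687 + 222394/31529 = -84496029/31529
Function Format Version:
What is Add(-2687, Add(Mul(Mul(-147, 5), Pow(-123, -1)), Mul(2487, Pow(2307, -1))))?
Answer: Rational(-84496029, 31529) ≈ -2679.9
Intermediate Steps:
Add(-2687, Add(Mul(Mul(-147, 5), Pow(-123, -1)), Mul(2487, Pow(2307, -1)))) = Add(-2687, Add(Mul(-735, Rational(-1, 123)), Mul(2487, Rational(1, 2307)))) = Add(-2687, Add(Rational(245, 41), Rational(829, 769))) = Add(-2687, Rational(222394, 31529)) = Rational(-84496029, 31529)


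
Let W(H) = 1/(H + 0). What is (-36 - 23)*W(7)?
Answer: -59/7 ≈ -8.4286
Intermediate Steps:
W(H) = 1/H
(-36 - 23)*W(7) = (-36 - 23)/7 = -59*1/7 = -59/7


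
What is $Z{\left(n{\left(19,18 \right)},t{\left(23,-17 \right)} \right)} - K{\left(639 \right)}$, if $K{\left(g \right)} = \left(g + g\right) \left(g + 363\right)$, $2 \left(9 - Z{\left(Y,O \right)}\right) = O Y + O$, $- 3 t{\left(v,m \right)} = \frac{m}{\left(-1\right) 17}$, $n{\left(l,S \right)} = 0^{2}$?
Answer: $- \frac{7683281}{6} \approx -1.2805 \cdot 10^{6}$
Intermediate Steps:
$n{\left(l,S \right)} = 0$
$t{\left(v,m \right)} = \frac{m}{51}$ ($t{\left(v,m \right)} = - \frac{m \frac{1}{\left(-1\right) 17}}{3} = - \frac{m \frac{1}{-17}}{3} = - \frac{m \left(- \frac{1}{17}\right)}{3} = - \frac{\left(- \frac{1}{17}\right) m}{3} = \frac{m}{51}$)
$Z{\left(Y,O \right)} = 9 - \frac{O}{2} - \frac{O Y}{2}$ ($Z{\left(Y,O \right)} = 9 - \frac{O Y + O}{2} = 9 - \frac{O + O Y}{2} = 9 - \left(\frac{O}{2} + \frac{O Y}{2}\right) = 9 - \frac{O}{2} - \frac{O Y}{2}$)
$K{\left(g \right)} = 2 g \left(363 + g\right)$
$Z{\left(n{\left(19,18 \right)},t{\left(23,-17 \right)} \right)} - K{\left(639 \right)} = \left(9 - \frac{\frac{1}{51} \left(-17\right)}{2} - \frac{1}{2} \cdot \frac{1}{51} \left(-17\right) 0\right) - 2 \cdot 639 \left(363 + 639\right) = \left(9 - - \frac{1}{6} - \left(- \frac{1}{6}\right) 0\right) - 2 \cdot 639 \cdot 1002 = \left(9 + \frac{1}{6} + 0\right) - 1280556 = \frac{55}{6} - 1280556 = - \frac{7683281}{6}$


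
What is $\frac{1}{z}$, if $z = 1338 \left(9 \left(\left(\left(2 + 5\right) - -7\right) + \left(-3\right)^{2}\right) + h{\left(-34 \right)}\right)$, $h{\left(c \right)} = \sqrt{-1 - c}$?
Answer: $\frac{23}{6365312} - \frac{\sqrt{33}}{57287808} \approx 3.5131 \cdot 10^{-6}$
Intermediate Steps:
$z = 276966 + 1338 \sqrt{33}$ ($z = 1338 \left(9 \left(\left(\left(2 + 5\right) - -7\right) + \left(-3\right)^{2}\right) + \sqrt{-1 - -34}\right) = 1338 \left(9 \left(\left(7 + 7\right) + 9\right) + \sqrt{-1 + 34}\right) = 1338 \left(9 \left(14 + 9\right) + \sqrt{33}\right) = 1338 \left(9 \cdot 23 + \sqrt{33}\right) = 1338 \left(207 + \sqrt{33}\right) = 276966 + 1338 \sqrt{33} \approx 2.8465 \cdot 10^{5}$)
$\frac{1}{z} = \frac{1}{276966 + 1338 \sqrt{33}}$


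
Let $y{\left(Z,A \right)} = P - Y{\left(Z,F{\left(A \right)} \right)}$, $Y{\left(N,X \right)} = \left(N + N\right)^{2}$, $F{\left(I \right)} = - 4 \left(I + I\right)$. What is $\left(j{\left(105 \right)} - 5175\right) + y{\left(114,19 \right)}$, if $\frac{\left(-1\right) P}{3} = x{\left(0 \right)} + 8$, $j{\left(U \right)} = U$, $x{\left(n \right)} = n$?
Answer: $-57078$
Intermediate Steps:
$F{\left(I \right)} = - 8 I$ ($F{\left(I \right)} = - 4 \cdot 2 I = - 8 I$)
$Y{\left(N,X \right)} = 4 N^{2}$ ($Y{\left(N,X \right)} = \left(2 N\right)^{2} = 4 N^{2}$)
$P = -24$ ($P = - 3 \left(0 + 8\right) = \left(-3\right) 8 = -24$)
$y{\left(Z,A \right)} = -24 - 4 Z^{2}$
$\left(j{\left(105 \right)} - 5175\right) + y{\left(114,19 \right)} = \left(105 - 5175\right) - \left(24 + 4 \cdot 114^{2}\right) = -5070 - 52008 = -57078$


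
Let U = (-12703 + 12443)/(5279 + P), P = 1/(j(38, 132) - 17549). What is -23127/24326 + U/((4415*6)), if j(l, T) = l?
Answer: -471936391252625/496402568519836 ≈ -0.95071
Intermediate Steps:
P = -1/17511 (P = 1/(38 - 17549) = 1/(-17511) = -1/17511 ≈ -5.7107e-5)
U = -1138215/23110142 (U = (-12703 + 12443)/(5279 - 1/17511) = -260/92440568/17511 = -260*17511/92440568 = -1138215/23110142 ≈ -0.049252)
-23127/24326 + U/((4415*6)) = -23127/24326 - 1138215/(23110142*(4415*6)) = -23127*1/24326 - 1138215/23110142/26490 = -23127/24326 - 1138215/23110142*1/26490 = -23127/24326 - 75881/40812510772 = -471936391252625/496402568519836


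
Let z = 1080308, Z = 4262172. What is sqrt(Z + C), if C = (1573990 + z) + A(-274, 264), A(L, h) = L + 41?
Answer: sqrt(6916237) ≈ 2629.9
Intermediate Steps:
A(L, h) = 41 + L
C = 2654065 (C = (1573990 + 1080308) + (41 - 274) = 2654298 - 233 = 2654065)
sqrt(Z + C) = sqrt(4262172 + 2654065) = sqrt(6916237)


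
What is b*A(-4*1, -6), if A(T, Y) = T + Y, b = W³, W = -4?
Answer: 640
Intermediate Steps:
b = -64 (b = (-4)³ = -64)
b*A(-4*1, -6) = -64*(-4*1 - 6) = -64*(-4 - 6) = -64*(-10) = 640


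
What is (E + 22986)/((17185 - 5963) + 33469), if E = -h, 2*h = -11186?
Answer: 28579/44691 ≈ 0.63948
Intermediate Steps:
h = -5593 (h = (½)*(-11186) = -5593)
E = 5593 (E = -1*(-5593) = 5593)
(E + 22986)/((17185 - 5963) + 33469) = (5593 + 22986)/((17185 - 5963) + 33469) = 28579/(11222 + 33469) = 28579/44691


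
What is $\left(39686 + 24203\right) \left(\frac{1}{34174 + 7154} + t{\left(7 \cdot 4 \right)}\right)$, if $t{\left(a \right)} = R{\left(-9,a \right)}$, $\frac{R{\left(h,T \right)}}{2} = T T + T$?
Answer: $\frac{612573874471}{5904} \approx 1.0376 \cdot 10^{8}$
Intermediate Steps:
$R{\left(h,T \right)} = 2 T + 2 T^{2}$ ($R{\left(h,T \right)} = 2 \left(T T + T\right) = 2 \left(T^{2} + T\right) = 2 \left(T + T^{2}\right) = 2 T + 2 T^{2}$)
$t{\left(a \right)} = 2 a \left(1 + a\right)$
$\left(39686 + 24203\right) \left(\frac{1}{34174 + 7154} + t{\left(7 \cdot 4 \right)}\right) = \left(39686 + 24203\right) \left(\frac{1}{34174 + 7154} + 2 \cdot 7 \cdot 4 \left(1 + 7 \cdot 4\right)\right) = 63889 \left(\frac{1}{41328} + 2 \cdot 28 \left(1 + 28\right)\right) = 63889 \left(\frac{1}{41328} + 2 \cdot 28 \cdot 29\right) = 63889 \left(\frac{1}{41328} + 1624\right) = 63889 \cdot \frac{67116673}{41328} = \frac{612573874471}{5904}$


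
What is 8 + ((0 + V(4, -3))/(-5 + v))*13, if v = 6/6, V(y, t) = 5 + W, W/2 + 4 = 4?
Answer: -33/4 ≈ -8.2500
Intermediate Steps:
W = 0 (W = -8 + 2*4 = -8 + 8 = 0)
V(y, t) = 5 (V(y, t) = 5 + 0 = 5)
v = 1 (v = 6*(⅙) = 1)
8 + ((0 + V(4, -3))/(-5 + v))*13 = 8 + ((0 + 5)/(-5 + 1))*13 = 8 + (5/(-4))*13 = 8 + (5*(-¼))*13 = 8 - 5/4*13 = 8 - 65/4 = -33/4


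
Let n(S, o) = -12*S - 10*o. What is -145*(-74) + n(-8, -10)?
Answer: 10926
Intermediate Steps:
-145*(-74) + n(-8, -10) = -145*(-74) + (-12*(-8) - 10*(-10)) = 10730 + (96 + 100) = 10730 + 196 = 10926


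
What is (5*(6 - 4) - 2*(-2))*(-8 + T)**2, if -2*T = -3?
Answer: 1183/2 ≈ 591.50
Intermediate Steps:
T = 3/2 (T = -1/2*(-3) = 3/2 ≈ 1.5000)
(5*(6 - 4) - 2*(-2))*(-8 + T)**2 = (5*(6 - 4) - 2*(-2))*(-8 + 3/2)**2 = (5*2 + 4)*(-13/2)**2 = (10 + 4)*(169/4) = 14*(169/4) = 1183/2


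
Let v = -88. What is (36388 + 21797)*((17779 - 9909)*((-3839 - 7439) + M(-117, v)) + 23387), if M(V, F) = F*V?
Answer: -448312690305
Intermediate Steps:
(36388 + 21797)*((17779 - 9909)*((-3839 - 7439) + M(-117, v)) + 23387) = (36388 + 21797)*((17779 - 9909)*((-3839 - 7439) - 88*(-117)) + 23387) = 58185*(7870*(-11278 + 10296) + 23387) = 58185*(7870*(-982) + 23387) = 58185*(-7728340 + 23387) = 58185*(-7704953) = -448312690305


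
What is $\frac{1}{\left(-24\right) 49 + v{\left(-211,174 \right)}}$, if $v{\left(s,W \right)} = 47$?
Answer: $- \frac{1}{1129} \approx -0.00088574$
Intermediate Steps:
$\frac{1}{\left(-24\right) 49 + v{\left(-211,174 \right)}} = \frac{1}{\left(-24\right) 49 + 47} = \frac{1}{-1176 + 47} = \frac{1}{-1129} = - \frac{1}{1129}$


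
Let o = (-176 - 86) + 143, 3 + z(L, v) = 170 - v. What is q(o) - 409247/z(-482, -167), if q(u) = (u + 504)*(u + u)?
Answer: -31013667/334 ≈ -92855.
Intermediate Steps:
z(L, v) = 167 - v (z(L, v) = -3 + (170 - v) = 167 - v)
o = -119 (o = -262 + 143 = -119)
q(u) = 2*u*(504 + u) (q(u) = (504 + u)*(2*u) = 2*u*(504 + u))
q(o) - 409247/z(-482, -167) = 2*(-119)*(504 - 119) - 409247/(167 - 1*(-167)) = 2*(-119)*385 - 409247/(167 + 167) = -91630 - 409247/334 = -31013667/334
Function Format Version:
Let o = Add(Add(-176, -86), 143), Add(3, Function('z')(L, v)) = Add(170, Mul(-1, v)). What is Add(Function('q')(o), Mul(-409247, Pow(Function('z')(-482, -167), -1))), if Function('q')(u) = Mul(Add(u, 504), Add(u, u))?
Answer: Rational(-31013667, 334) ≈ -92855.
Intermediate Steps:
Function('z')(L, v) = Add(167, Mul(-1, v)) (Function('z')(L, v) = Add(-3, Add(170, Mul(-1, v))) = Add(167, Mul(-1, v)))
o = -119 (o = Add(-262, 143) = -119)
Function('q')(u) = Mul(2, u, Add(504, u)) (Function('q')(u) = Mul(Add(504, u), Mul(2, u)) = Mul(2, u, Add(504, u)))
Add(Function('q')(o), Mul(-409247, Pow(Function('z')(-482, -167), -1))) = Add(Mul(2, -119, Add(504, -119)), Mul(-409247, Pow(Add(167, Mul(-1, -167)), -1))) = Add(Mul(2, -119, 385), Mul(-409247, Pow(Add(167, 167), -1))) = Add(-91630, Mul(-409247, Pow(334, -1))) = Add(-91630, Mul(-409247, Rational(1, 334))) = Add(-91630, Rational(-409247, 334)) = Rational(-31013667, 334)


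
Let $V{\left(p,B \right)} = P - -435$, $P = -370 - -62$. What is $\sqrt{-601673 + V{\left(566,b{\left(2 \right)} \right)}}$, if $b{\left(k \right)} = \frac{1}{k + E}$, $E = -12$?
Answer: $i \sqrt{601546} \approx 775.59 i$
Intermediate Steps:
$P = -308$ ($P = -370 + 62 = -308$)
$b{\left(k \right)} = \frac{1}{-12 + k}$ ($b{\left(k \right)} = \frac{1}{k - 12} = \frac{1}{-12 + k}$)
$V{\left(p,B \right)} = 127$ ($V{\left(p,B \right)} = -308 - -435 = -308 + 435 = 127$)
$\sqrt{-601673 + V{\left(566,b{\left(2 \right)} \right)}} = \sqrt{-601673 + 127} = \sqrt{-601546} = i \sqrt{601546}$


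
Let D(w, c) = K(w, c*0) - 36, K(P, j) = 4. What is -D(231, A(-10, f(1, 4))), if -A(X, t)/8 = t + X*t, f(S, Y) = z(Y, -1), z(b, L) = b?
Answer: 32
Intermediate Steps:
f(S, Y) = Y
A(X, t) = -8*t - 8*X*t (A(X, t) = -8*(t + X*t) = -8*t - 8*X*t)
D(w, c) = -32 (D(w, c) = 4 - 36 = -32)
-D(231, A(-10, f(1, 4))) = -1*(-32) = 32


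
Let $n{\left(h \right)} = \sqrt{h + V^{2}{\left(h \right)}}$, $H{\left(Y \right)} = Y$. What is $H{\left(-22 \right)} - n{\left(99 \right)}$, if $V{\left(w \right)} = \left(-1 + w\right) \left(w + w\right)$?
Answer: $-22 - 3 \sqrt{41835035} \approx -19426.0$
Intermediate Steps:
$V{\left(w \right)} = 2 w \left(-1 + w\right)$ ($V{\left(w \right)} = \left(-1 + w\right) 2 w = 2 w \left(-1 + w\right)$)
$n{\left(h \right)} = \sqrt{h + 4 h^{2} \left(-1 + h\right)^{2}}$ ($n{\left(h \right)} = \sqrt{h + \left(2 h \left(-1 + h\right)\right)^{2}} = \sqrt{h + 4 h^{2} \left(-1 + h\right)^{2}}$)
$H{\left(-22 \right)} - n{\left(99 \right)} = -22 - \sqrt{99 \left(1 + 4 \cdot 99 \left(-1 + 99\right)^{2}\right)} = -22 - \sqrt{99 \left(1 + 4 \cdot 99 \cdot 98^{2}\right)} = -22 - \sqrt{99 \left(1 + 4 \cdot 99 \cdot 9604\right)} = -22 - \sqrt{99 \left(1 + 3803184\right)} = -22 - \sqrt{99 \cdot 3803185} = -22 - \sqrt{376515315} = -22 - 3 \sqrt{41835035}$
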